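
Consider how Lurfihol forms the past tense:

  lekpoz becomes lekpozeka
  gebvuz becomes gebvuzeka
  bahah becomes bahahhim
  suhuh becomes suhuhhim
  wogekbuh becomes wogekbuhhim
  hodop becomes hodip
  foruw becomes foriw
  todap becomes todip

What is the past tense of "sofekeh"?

sofekehhim

gebvuz and suhuh both have last vowel 'u' yet inflect differently (gebvuzeka, suhuhhim), so the last vowel is not what conditions the rule; the final letter is.
"sofekeh" ends in -h. The stems ending in -h (bahah → bahahhim, suhuh → suhuhhim, wogekbuh → wogekbuhhim) double the final consonant and add -im.
The other patterns: stems ending in -z add -eka; stems ending in -p or -w change the last vowel to 'i'.
So sofekeh → sofekehhim.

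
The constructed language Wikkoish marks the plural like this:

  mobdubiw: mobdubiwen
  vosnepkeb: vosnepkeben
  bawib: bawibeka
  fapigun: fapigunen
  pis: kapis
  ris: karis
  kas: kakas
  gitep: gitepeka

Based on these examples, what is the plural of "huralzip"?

huralzipen

"huralzip" has 3 vowels. The stems with 3 vowels (vosnepkeb → vosnepkeben, mobdubiw → mobdubiwen, fapigun → fapigunen) add -en.
So huralzip → huralzipen.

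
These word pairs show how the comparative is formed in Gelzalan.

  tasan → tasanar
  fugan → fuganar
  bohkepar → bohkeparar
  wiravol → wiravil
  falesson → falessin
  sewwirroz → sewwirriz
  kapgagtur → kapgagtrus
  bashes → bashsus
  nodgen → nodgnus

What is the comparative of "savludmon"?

savludmin

tasan and falesson both end in -n yet inflect differently (tasanar, falessin), so the final letter is not what conditions the rule; the last vowel is.
"savludmon" has last vowel 'o'. The stems whose last vowel is 'o' (wiravol → wiravil, falesson → falessin, sewwirroz → sewwirriz) change the last vowel to 'i'.
The other patterns: stems whose last vowel is 'a' add -ar; stems whose last vowel is 'e' or 'u' delete the last vowel and add -us.
So savludmon → savludmin.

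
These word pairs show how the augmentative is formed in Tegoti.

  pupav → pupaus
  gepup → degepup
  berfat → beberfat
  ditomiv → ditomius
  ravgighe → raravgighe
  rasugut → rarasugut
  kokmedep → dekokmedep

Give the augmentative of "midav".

"midav" ends in -v. The stems ending in -v (pupav → pupaus, ditomiv → ditomius) drop the final letter and add -us.
The other patterns: stems ending in -p add the prefix de-; stems ending in -e or -t repeat the first consonant+vowel as a prefix.
So midav → midaus.

midaus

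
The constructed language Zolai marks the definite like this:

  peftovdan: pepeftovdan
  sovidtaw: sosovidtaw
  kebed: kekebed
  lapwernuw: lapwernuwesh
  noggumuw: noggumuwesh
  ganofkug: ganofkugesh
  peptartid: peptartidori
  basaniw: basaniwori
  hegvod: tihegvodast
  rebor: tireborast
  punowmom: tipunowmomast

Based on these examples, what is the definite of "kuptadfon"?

sovidtaw and lapwernuw both end in -w yet inflect differently (sosovidtaw, lapwernuwesh), so the final letter is not what conditions the rule; the last vowel is.
"kuptadfon" has last vowel 'o'. The stems whose last vowel is 'o' (hegvod → tihegvodast, rebor → tireborast, punowmom → tipunowmomast) add ti- … -ast around the stem.
So kuptadfon → tikuptadfonast.

tikuptadfonast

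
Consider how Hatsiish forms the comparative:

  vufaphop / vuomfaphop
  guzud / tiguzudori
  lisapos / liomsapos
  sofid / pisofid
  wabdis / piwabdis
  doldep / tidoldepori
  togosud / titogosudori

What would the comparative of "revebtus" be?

tirevebtusori

wabdis and lisapos both end in -s yet inflect differently (piwabdis, liomsapos), so the final letter is not what conditions the rule; the last vowel is.
"revebtus" has last vowel 'u'. The stems whose last vowel is 'u' (guzud → tiguzudori, togosud → titogosudori) add ti- … -ori around the stem.
The other patterns: stems whose last vowel is 'i' add the prefix pi-; stems whose last vowel is 'o' insert -om- after the first vowel.
So revebtus → tirevebtusori.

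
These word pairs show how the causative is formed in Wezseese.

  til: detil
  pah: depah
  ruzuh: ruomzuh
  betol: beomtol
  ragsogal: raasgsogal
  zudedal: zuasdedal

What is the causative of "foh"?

pah and ruzuh both end in -h yet inflect differently (depah, ruomzuh), so the final letter is not what conditions the rule; the number of vowels is.
"foh" has 1 vowel. The stems with 1 vowel (til → detil, pah → depah) add the prefix de-.
The other patterns: stems with 2 vowels insert -om- after the first vowel; stems with 3 vowels insert -as- after the first vowel.
So foh → defoh.

defoh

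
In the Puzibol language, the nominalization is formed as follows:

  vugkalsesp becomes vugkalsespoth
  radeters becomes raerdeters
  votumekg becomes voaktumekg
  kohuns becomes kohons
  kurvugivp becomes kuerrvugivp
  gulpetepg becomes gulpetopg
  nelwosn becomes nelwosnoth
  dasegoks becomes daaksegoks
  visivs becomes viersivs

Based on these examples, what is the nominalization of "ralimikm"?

kohuns and dasegoks both end in -s yet inflect differently (kohons, daaksegoks), so the final letter is not what conditions the rule; the second-to-last letter is.
"ralimikm" has second-to-last letter 'k'. The stems whose second-to-last letter is 'k' (dasegoks → daaksegoks, votumekg → voaktumekg) insert -ak- after the first vowel.
The other patterns: stems whose second-to-last letter is 'n' or 'p' change the last vowel to 'o'; stems whose second-to-last letter is 's' add -oth; stems whose second-to-last letter is 'r' or 'v' insert -er- after the first vowel.
So ralimikm → raaklimikm.

raaklimikm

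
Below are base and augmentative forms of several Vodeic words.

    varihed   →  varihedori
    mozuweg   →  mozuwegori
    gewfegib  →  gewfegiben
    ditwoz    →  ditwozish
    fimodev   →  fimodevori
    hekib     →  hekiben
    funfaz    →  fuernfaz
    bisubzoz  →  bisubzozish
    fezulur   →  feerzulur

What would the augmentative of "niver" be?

niverori

"niver" has last vowel 'e'. The stems whose last vowel is 'e' (mozuweg → mozuwegori, varihed → varihedori, fimodev → fimodevori) add -ori.
The other patterns: stems whose last vowel is 'a' or 'u' insert -er- after the first vowel; stems whose last vowel is 'o' add -ish; stems whose last vowel is 'i' add -en.
So niver → niverori.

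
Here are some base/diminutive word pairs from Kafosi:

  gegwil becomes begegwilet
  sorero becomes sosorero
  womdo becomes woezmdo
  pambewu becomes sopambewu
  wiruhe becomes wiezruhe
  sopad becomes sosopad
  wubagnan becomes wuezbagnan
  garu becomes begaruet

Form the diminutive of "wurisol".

pambewu and garu both end in -u yet inflect differently (sopambewu, begaruet), so the final letter is not what conditions the rule; the first letter is.
"wurisol" begins with w-. The stems beginning with w- (wiruhe → wiezruhe, wubagnan → wuezbagnan, womdo → woezmdo) insert -ez- after the first vowel.
The other patterns: stems beginning with p- or s- add the prefix so-; stems beginning with g- add be- … -et around the stem.
So wurisol → wuezrisol.

wuezrisol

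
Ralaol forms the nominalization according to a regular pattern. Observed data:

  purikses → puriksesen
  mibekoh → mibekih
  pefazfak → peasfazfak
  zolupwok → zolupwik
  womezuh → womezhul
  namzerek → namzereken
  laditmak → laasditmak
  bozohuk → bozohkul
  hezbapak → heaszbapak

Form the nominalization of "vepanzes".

"vepanzes" has last vowel 'e'. The stems whose last vowel is 'e' (purikses → puriksesen, namzerek → namzereken) add -en.
The other patterns: stems whose last vowel is 'o' change the last vowel to 'i'; stems whose last vowel is 'u' delete the last vowel and add -ul; stems whose last vowel is 'a' insert -as- after the first vowel.
So vepanzes → vepanzesen.

vepanzesen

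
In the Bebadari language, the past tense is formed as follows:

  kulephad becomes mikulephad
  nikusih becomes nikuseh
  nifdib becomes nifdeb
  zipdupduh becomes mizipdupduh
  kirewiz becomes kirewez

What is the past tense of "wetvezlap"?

nikusih and zipdupduh both end in -h yet inflect differently (nikuseh, mizipdupduh), so the final letter is not what conditions the rule; the last vowel is.
"wetvezlap" has last vowel 'a'. The one such stem in the data (kulephad → mikulephad) adds the prefix mi-, so the same rule applies.
The other pattern: stems whose last vowel is 'i' change the last vowel to 'e'.
So wetvezlap → miwetvezlap.

miwetvezlap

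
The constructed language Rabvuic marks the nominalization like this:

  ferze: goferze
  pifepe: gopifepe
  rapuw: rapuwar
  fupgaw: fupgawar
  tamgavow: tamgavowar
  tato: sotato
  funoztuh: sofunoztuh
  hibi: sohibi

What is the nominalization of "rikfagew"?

rikfagewar

tamgavow and tato both have last vowel 'o' yet inflect differently (tamgavowar, sotato), so the last vowel is not what conditions the rule; the final letter is.
"rikfagew" ends in -w. The stems ending in -w (rapuw → rapuwar, fupgaw → fupgawar, tamgavow → tamgavowar) add -ar.
The other patterns: stems ending in -e add the prefix go-; stems ending in -h, -i or -o add the prefix so-.
So rikfagew → rikfagewar.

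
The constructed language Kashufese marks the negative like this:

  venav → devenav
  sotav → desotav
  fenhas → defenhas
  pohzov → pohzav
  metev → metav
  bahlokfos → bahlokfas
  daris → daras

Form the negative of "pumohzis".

pumohzas

venav and pohzov both end in -v yet inflect differently (devenav, pohzav), so the final letter is not what conditions the rule; the last vowel is.
"pumohzis" has last vowel 'i'. The one such stem in the data (daris → daras) changes the last vowel to 'a' (as do pohzov, metev), so the same rule applies.
So pumohzis → pumohzas.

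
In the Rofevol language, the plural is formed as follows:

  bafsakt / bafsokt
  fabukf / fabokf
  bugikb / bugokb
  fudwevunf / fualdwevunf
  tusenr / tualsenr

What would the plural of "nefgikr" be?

nefgokr

fabukf and fudwevunf both end in -f yet inflect differently (fabokf, fualdwevunf), so the final letter is not what conditions the rule; the second-to-last letter is.
"nefgikr" has second-to-last letter 'k'. The stems whose second-to-last letter is 'k' (bafsakt → bafsokt, fabukf → fabokf, bugikb → bugokb) change the last vowel to 'o'.
The other pattern: stems whose second-to-last letter is 'n' insert -al- after the first vowel.
So nefgikr → nefgokr.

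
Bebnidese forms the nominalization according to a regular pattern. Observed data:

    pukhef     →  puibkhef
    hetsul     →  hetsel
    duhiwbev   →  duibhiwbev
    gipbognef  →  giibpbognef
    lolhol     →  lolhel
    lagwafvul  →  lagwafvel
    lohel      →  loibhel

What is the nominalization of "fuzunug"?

"fuzunug" has last vowel 'u'. The stems whose last vowel is 'u' (lagwafvul → lagwafvel, hetsul → hetsel) change the last vowel to 'e'.
So fuzunug → fuzuneg.

fuzuneg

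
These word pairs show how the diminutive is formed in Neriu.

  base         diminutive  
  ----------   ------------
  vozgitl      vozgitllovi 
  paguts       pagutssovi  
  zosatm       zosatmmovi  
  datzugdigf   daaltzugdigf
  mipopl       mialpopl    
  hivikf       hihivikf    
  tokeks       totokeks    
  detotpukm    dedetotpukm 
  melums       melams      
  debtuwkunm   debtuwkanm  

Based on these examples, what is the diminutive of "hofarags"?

hoalfarags

vozgitl and mipopl both end in -l yet inflect differently (vozgitllovi, mialpopl), so the final letter is not what conditions the rule; the second-to-last letter is.
"hofarags" has second-to-last letter 'g'. The one such stem in the data (datzugdigf → daaltzugdigf) inserts -al- after the first vowel (as does mipopl), so the same rule applies.
The other patterns: stems whose second-to-last letter is 't' double the final consonant and add -ovi; stems whose second-to-last letter is 'k' repeat the first consonant+vowel as a prefix; stems whose second-to-last letter is 'm' or 'n' change the last vowel to 'a'.
So hofarags → hoalfarags.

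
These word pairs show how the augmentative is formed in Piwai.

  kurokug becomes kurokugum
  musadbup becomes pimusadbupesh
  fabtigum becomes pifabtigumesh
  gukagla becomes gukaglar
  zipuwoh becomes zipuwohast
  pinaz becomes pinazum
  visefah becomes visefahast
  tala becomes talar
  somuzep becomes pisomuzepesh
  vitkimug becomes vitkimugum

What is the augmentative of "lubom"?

pilubomesh

tala and visefah both have last vowel 'a' yet inflect differently (talar, visefahast), so the last vowel is not what conditions the rule; the final letter is.
"lubom" ends in -m. The one such stem in the data (fabtigum → pifabtigumesh) adds pi- … -esh around the stem, so the same rule applies.
So lubom → pilubomesh.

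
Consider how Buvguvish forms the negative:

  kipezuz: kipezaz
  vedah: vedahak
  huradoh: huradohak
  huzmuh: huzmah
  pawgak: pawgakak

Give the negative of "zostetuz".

"zostetuz" has last vowel 'u'. The stems whose last vowel is 'u' (kipezuz → kipezaz, huzmuh → huzmah) change the last vowel to 'a'.
So zostetuz → zostetaz.

zostetaz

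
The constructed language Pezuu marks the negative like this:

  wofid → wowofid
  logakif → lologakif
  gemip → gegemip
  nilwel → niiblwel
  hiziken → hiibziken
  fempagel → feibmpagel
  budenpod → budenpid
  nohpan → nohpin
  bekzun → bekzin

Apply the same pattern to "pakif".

papakif

wofid and budenpod both end in -d yet inflect differently (wowofid, budenpid), so the final letter is not what conditions the rule; the last vowel is.
"pakif" has last vowel 'i'. The stems whose last vowel is 'i' (wofid → wowofid, logakif → lologakif, gemip → gegemip) repeat the first consonant+vowel as a prefix.
So pakif → papakif.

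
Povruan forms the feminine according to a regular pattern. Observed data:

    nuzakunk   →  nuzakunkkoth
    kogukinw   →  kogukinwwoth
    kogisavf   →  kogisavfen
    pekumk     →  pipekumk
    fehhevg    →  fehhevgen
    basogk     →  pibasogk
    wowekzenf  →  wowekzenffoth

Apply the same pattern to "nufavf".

wowekzenf and kogisavf both end in -f yet inflect differently (wowekzenffoth, kogisavfen), so the final letter is not what conditions the rule; the second-to-last letter is.
"nufavf" has second-to-last letter 'v'. The stems whose second-to-last letter is 'v' (fehhevg → fehhevgen, kogisavf → kogisavfen) add -en.
The other patterns: stems whose second-to-last letter is 'n' double the final consonant and add -oth; stems whose second-to-last letter is 'g' or 'm' add the prefix pi-.
So nufavf → nufavfen.

nufavfen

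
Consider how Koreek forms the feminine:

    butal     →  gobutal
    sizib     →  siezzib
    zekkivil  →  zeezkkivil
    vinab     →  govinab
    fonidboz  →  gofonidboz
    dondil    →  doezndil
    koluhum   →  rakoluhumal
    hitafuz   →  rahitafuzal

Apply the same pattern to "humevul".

rahumevulal

"humevul" has last vowel 'u'. The stems whose last vowel is 'u' (koluhum → rakoluhumal, hitafuz → rahitafuzal) add ra- … -al around the stem.
The other patterns: stems whose last vowel is 'i' insert -ez- after the first vowel; stems whose last vowel is 'a' or 'o' add the prefix go-.
So humevul → rahumevulal.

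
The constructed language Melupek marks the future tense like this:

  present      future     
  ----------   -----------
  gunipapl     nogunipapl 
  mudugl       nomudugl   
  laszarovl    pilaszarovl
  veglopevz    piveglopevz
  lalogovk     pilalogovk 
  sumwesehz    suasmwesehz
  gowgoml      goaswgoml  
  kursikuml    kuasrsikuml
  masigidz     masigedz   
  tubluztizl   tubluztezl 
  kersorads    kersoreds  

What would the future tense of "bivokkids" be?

gunipapl and laszarovl both end in -l yet inflect differently (nogunipapl, pilaszarovl), so the final letter is not what conditions the rule; the second-to-last letter is.
"bivokkids" has second-to-last letter 'd'. The stems whose second-to-last letter is 'd' (masigidz → masigedz, kersorads → kersoreds) change the last vowel to 'e'.
So bivokkids → bivokkeds.

bivokkeds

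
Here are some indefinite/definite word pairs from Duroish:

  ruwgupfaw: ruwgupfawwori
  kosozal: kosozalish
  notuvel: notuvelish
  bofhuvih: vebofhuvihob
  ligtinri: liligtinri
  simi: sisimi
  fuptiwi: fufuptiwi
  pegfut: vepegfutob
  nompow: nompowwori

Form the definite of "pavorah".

kosozal and ruwgupfaw both have last vowel 'a' yet inflect differently (kosozalish, ruwgupfawwori), so the last vowel is not what conditions the rule; the final letter is.
"pavorah" ends in -h. The one such stem in the data (bofhuvih → vebofhuvihob) adds ve- … -ob around the stem, so the same rule applies.
So pavorah → vepavorahob.

vepavorahob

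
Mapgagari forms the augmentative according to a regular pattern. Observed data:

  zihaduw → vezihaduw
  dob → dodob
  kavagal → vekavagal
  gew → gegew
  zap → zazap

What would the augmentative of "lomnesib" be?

zihaduw and gew both end in -w yet inflect differently (vezihaduw, gegew), so the final letter is not what conditions the rule; the number of vowels is.
"lomnesib" has 3 vowels. The stems with 3 vowels (zihaduw → vezihaduw, kavagal → vekavagal) add the prefix ve-.
So lomnesib → velomnesib.

velomnesib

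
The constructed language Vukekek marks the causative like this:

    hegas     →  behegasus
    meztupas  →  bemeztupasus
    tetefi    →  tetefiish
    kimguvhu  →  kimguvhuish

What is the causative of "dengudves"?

bedengudvesus

meztupas and tetefi both have 3 vowels yet inflect differently (bemeztupasus, tetefiish), so the number of vowels is not what conditions the rule; whether the stem ends in a vowel or a consonant is.
"dengudves" ends in a consonant. The stems ending in a consonant (hegas → behegasus, meztupas → bemeztupasus) add be- … -us around the stem.
The other pattern: stems ending in a vowel add -ish.
So dengudves → bedengudvesus.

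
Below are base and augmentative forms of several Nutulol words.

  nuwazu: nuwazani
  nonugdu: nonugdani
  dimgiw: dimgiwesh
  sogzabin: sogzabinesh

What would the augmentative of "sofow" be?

sogzabin and nonugdu both have 3 vowels yet inflect differently (sogzabinesh, nonugdani), so the number of vowels is not what conditions the rule; whether the stem ends in a vowel or a consonant is.
"sofow" ends in a consonant. The stems ending in a consonant (sogzabin → sogzabinesh, dimgiw → dimgiwesh) add -esh.
The other pattern: stems ending in a vowel drop the final letter and add -ani.
So sofow → sofowesh.

sofowesh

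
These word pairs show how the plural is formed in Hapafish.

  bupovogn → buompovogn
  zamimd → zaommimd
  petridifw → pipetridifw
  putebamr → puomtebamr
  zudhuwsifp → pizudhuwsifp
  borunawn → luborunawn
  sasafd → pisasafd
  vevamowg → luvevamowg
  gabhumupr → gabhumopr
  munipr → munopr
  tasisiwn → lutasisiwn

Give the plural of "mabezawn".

lumabezawn

sasafd and zamimd both end in -d yet inflect differently (pisasafd, zaommimd), so the final letter is not what conditions the rule; the second-to-last letter is.
"mabezawn" has second-to-last letter 'w'. The stems whose second-to-last letter is 'w' (borunawn → luborunawn, vevamowg → luvevamowg, tasisiwn → lutasisiwn) add the prefix lu-.
The other patterns: stems whose second-to-last letter is 'f' add the prefix pi-; stems whose second-to-last letter is 'p' change the last vowel to 'o'; stems whose second-to-last letter is 'g' or 'm' insert -om- after the first vowel.
So mabezawn → lumabezawn.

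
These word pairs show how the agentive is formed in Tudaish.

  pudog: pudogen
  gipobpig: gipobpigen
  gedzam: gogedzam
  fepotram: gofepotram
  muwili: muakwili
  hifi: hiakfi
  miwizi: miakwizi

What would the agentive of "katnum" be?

gokatnum

"katnum" ends in -m. The stems ending in -m (gedzam → gogedzam, fepotram → gofepotram) add the prefix go-.
So katnum → gokatnum.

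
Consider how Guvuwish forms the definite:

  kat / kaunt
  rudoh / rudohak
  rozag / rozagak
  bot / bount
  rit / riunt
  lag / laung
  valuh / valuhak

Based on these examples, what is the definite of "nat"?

naunt

"nat" has 1 vowel. The stems with 1 vowel (bot → bount, rit → riunt, lag → laung) insert -un- after the first vowel.
The other pattern: stems with 2 vowels add -ak.
So nat → naunt.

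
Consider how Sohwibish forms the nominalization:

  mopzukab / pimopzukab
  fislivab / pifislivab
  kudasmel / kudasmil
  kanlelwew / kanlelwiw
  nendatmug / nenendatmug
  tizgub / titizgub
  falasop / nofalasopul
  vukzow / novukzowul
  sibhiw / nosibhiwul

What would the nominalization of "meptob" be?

mopzukab and tizgub both end in -b yet inflect differently (pimopzukab, titizgub), so the final letter is not what conditions the rule; the last vowel is.
"meptob" has last vowel 'o'. The stems whose last vowel is 'o' (falasop → nofalasopul, vukzow → novukzowul) add no- … -ul around the stem.
The other patterns: stems whose last vowel is 'a' add the prefix pi-; stems whose last vowel is 'e' change the last vowel to 'i'; stems whose last vowel is 'u' repeat the first consonant+vowel as a prefix.
So meptob → nomeptobul.

nomeptobul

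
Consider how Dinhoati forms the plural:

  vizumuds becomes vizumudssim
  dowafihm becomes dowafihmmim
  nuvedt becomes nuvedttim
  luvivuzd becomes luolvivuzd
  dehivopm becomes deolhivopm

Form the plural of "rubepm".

ruolbepm

dowafihm and dehivopm both end in -m yet inflect differently (dowafihmmim, deolhivopm), so the final letter is not what conditions the rule; the second-to-last letter is.
"rubepm" has second-to-last letter 'p'. The one such stem in the data (dehivopm → deolhivopm) inserts -ol- after the first vowel (as does luvivuzd), so the same rule applies.
The other pattern: stems whose second-to-last letter is 'd' or 'h' double the final consonant and add -im.
So rubepm → ruolbepm.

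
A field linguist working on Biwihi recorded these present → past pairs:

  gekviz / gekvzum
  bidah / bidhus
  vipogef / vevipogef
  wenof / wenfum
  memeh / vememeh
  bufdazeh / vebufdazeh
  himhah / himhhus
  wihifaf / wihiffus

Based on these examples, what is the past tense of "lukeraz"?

lukerzus

bidah and memeh both end in -h yet inflect differently (bidhus, vememeh), so the final letter is not what conditions the rule; the last vowel is.
"lukeraz" has last vowel 'a'. The stems whose last vowel is 'a' (bidah → bidhus, himhah → himhhus, wihifaf → wihiffus) delete the last vowel and add -us.
The other patterns: stems whose last vowel is 'e' add the prefix ve-; stems whose last vowel is 'i' or 'o' delete the last vowel and add -um.
So lukeraz → lukerzus.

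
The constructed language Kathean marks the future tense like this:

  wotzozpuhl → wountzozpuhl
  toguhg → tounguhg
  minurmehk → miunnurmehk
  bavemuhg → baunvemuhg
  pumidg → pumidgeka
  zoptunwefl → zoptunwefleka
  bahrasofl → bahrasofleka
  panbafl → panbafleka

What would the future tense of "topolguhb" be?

tounpolguhb

toguhg and pumidg both end in -g yet inflect differently (tounguhg, pumidgeka), so the final letter is not what conditions the rule; the second-to-last letter is.
"topolguhb" has second-to-last letter 'h'. The stems whose second-to-last letter is 'h' (wotzozpuhl → wountzozpuhl, toguhg → tounguhg, minurmehk → miunnurmehk) insert -un- after the first vowel.
The other pattern: stems whose second-to-last letter is 'd' or 'f' add -eka.
So topolguhb → tounpolguhb.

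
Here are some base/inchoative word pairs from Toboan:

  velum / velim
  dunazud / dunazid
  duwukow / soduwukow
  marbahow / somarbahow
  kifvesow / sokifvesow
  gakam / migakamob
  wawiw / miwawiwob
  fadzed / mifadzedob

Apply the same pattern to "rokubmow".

sorokubmow

velum and gakam both end in -m yet inflect differently (velim, migakamob), so the final letter is not what conditions the rule; the last vowel is.
"rokubmow" has last vowel 'o'. The stems whose last vowel is 'o' (duwukow → soduwukow, marbahow → somarbahow, kifvesow → sokifvesow) add the prefix so-.
The other patterns: stems whose last vowel is 'u' change the last vowel to 'i'; stems whose last vowel is 'a', 'e' or 'i' add mi- … -ob around the stem.
So rokubmow → sorokubmow.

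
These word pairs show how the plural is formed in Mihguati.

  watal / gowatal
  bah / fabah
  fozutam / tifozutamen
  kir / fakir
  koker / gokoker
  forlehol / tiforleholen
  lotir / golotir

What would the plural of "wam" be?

fawam

kir and koker both end in -r yet inflect differently (fakir, gokoker), so the final letter is not what conditions the rule; the number of vowels is.
"wam" has 1 vowel. The stems with 1 vowel (bah → fabah, kir → fakir) add the prefix fa-.
So wam → fawam.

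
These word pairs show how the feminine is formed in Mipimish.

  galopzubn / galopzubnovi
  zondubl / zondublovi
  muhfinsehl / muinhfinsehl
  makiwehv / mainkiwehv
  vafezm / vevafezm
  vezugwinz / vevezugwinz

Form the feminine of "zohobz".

zohobzovi

zondubl and muhfinsehl both end in -l yet inflect differently (zondublovi, muinhfinsehl), so the final letter is not what conditions the rule; the second-to-last letter is.
"zohobz" has second-to-last letter 'b'. The stems whose second-to-last letter is 'b' (galopzubn → galopzubnovi, zondubl → zondublovi) add -ovi.
So zohobz → zohobzovi.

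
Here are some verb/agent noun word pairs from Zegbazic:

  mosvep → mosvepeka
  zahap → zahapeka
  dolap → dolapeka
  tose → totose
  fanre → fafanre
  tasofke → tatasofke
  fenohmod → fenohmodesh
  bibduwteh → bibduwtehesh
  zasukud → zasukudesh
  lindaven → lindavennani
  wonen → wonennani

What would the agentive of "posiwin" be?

mosvep and tose both have last vowel 'e' yet inflect differently (mosvepeka, totose), so the last vowel is not what conditions the rule; the final letter is.
"posiwin" ends in -n. The stems ending in -n (lindaven → lindavennani, wonen → wonennani) double the final consonant and add -ani.
So posiwin → posiwinnani.

posiwinnani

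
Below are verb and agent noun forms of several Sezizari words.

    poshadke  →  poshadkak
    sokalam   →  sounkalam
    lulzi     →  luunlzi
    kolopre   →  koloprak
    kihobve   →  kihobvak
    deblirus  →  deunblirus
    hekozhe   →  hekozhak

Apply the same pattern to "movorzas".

mounvorzas

poshadke and deblirus both have 3 vowels yet inflect differently (poshadkak, deunblirus), so the number of vowels is not what conditions the rule; the final letter is.
"movorzas" ends in -s. The one such stem in the data (deblirus → deunblirus) inserts -un- after the first vowel (as do lulzi, sokalam), so the same rule applies.
The other pattern: stems ending in -e drop the final letter and add -ak.
So movorzas → mounvorzas.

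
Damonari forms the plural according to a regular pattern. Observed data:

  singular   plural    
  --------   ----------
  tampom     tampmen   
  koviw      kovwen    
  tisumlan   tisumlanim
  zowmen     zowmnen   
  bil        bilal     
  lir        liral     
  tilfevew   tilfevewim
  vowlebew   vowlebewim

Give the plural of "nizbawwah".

nizbawwahim

zowmen and tisumlan both end in -n yet inflect differently (zowmnen, tisumlanim), so the final letter is not what conditions the rule; the number of vowels is.
"nizbawwah" has 3 vowels. The stems with 3 vowels (tisumlan → tisumlanim, vowlebew → vowlebewim, tilfevew → tilfevewim) add -im.
So nizbawwah → nizbawwahim.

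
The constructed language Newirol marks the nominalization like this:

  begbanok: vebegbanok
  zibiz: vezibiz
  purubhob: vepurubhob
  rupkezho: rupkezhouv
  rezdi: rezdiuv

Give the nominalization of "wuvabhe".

begbanok and rupkezho both have last vowel 'o' yet inflect differently (vebegbanok, rupkezhouv), so the last vowel is not what conditions the rule; whether the stem ends in a vowel or a consonant is.
"wuvabhe" ends in a vowel. The stems ending in a vowel (rupkezho → rupkezhouv, rezdi → rezdiuv) add -uv.
So wuvabhe → wuvabheuv.

wuvabheuv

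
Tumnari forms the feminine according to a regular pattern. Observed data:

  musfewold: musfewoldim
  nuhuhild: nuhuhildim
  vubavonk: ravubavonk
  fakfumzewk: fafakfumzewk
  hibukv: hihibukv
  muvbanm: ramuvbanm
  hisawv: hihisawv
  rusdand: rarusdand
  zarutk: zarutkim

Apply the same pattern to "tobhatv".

"tobhatv" has second-to-last letter 't'. The one such stem in the data (zarutk → zarutkim) adds -im, so the same rule applies.
So tobhatv → tobhatvim.

tobhatvim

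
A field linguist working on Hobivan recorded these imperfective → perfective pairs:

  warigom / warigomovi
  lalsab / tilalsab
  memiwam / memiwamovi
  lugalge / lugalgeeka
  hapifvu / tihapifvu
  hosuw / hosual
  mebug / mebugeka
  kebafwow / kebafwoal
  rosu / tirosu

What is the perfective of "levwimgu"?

memiwam and lalsab both have last vowel 'a' yet inflect differently (memiwamovi, tilalsab), so the last vowel is not what conditions the rule; the final letter is.
"levwimgu" ends in -u. The stems ending in -u (hapifvu → tihapifvu, rosu → tirosu) add the prefix ti-.
The other patterns: stems ending in -m add -ovi; stems ending in -w drop the final letter and add -al; stems ending in -e or -g add -eka.
So levwimgu → tilevwimgu.

tilevwimgu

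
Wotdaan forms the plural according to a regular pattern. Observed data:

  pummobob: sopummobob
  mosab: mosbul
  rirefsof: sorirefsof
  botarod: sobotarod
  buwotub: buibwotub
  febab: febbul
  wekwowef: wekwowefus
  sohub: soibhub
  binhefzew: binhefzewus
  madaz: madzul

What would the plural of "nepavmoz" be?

buwotub and mosab both end in -b yet inflect differently (buibwotub, mosbul), so the final letter is not what conditions the rule; the last vowel is.
"nepavmoz" has last vowel 'o'. The stems whose last vowel is 'o' (pummobob → sopummobob, botarod → sobotarod, rirefsof → sorirefsof) add the prefix so-.
So nepavmoz → sonepavmoz.

sonepavmoz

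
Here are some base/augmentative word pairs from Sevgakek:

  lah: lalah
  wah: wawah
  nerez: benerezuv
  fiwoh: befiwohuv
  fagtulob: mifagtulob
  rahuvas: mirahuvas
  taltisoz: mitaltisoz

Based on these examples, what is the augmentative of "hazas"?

lah and fiwoh both end in -h yet inflect differently (lalah, befiwohuv), so the final letter is not what conditions the rule; the number of vowels is.
"hazas" has 2 vowels. The stems with 2 vowels (nerez → benerezuv, fiwoh → befiwohuv) add be- … -uv around the stem.
The other patterns: stems with 1 vowel repeat the first consonant+vowel as a prefix; stems with 3 vowels add the prefix mi-.
So hazas → behazasuv.

behazasuv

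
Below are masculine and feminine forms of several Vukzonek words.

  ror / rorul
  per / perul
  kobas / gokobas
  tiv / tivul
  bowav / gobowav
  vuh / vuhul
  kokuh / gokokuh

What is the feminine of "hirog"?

bowav and tiv both end in -v yet inflect differently (gobowav, tivul), so the final letter is not what conditions the rule; the number of vowels is.
"hirog" has 2 vowels. The stems with 2 vowels (bowav → gobowav, kobas → gokobas, kokuh → gokokuh) add the prefix go-.
The other pattern: stems with 1 vowel add -ul.
So hirog → gohirog.

gohirog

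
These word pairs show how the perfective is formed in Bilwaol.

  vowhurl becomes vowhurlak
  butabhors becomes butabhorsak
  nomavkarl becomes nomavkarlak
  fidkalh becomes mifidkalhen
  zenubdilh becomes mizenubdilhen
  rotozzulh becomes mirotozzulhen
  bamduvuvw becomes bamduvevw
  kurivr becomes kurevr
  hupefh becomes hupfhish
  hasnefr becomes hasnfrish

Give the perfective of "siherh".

siherhak

fidkalh and hupefh both end in -h yet inflect differently (mifidkalhen, hupfhish), so the final letter is not what conditions the rule; the second-to-last letter is.
"siherh" has second-to-last letter 'r'. The stems whose second-to-last letter is 'r' (vowhurl → vowhurlak, butabhors → butabhorsak, nomavkarl → nomavkarlak) add -ak.
So siherh → siherhak.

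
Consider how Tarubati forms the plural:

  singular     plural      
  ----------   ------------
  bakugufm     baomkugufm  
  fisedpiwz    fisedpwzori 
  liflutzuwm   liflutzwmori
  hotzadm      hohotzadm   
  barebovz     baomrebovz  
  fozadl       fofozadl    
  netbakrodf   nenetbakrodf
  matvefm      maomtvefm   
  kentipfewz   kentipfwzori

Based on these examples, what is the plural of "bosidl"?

bobosidl

"bosidl" has second-to-last letter 'd'. The stems whose second-to-last letter is 'd' (hotzadm → hohotzadm, fozadl → fofozadl, netbakrodf → nenetbakrodf) repeat the first consonant+vowel as a prefix.
So bosidl → bobosidl.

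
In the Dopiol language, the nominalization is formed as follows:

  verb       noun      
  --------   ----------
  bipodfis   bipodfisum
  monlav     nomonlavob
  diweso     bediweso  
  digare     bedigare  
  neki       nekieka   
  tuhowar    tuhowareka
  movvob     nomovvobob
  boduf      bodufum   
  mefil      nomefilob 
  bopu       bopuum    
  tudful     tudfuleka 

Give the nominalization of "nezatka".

mefil and tudful both end in -l yet inflect differently (nomefilob, tudfuleka), so the final letter is not what conditions the rule; the first letter is.
"nezatka" begins with n-. The one such stem in the data (neki → nekieka) adds -eka, so the same rule applies.
The other patterns: stems beginning with b- add -um; stems beginning with d- add the prefix be-; stems beginning with m- add no- … -ob around the stem.
So nezatka → nezatkaeka.

nezatkaeka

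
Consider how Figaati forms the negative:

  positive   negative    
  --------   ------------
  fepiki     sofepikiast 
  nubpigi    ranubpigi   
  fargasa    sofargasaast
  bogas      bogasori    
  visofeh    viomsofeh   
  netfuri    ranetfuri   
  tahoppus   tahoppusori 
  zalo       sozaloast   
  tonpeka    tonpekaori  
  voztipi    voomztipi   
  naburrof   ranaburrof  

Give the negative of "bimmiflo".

bimmifloori

netfuri and fepiki both end in -i yet inflect differently (ranetfuri, sofepikiast), so the final letter is not what conditions the rule; the first letter is.
"bimmiflo" begins with b-. The one such stem in the data (bogas → bogasori) adds -ori, so the same rule applies.
The other patterns: stems beginning with n- add the prefix ra-; stems beginning with f- or z- add so- … -ast around the stem; stems beginning with v- insert -om- after the first vowel.
So bimmiflo → bimmifloori.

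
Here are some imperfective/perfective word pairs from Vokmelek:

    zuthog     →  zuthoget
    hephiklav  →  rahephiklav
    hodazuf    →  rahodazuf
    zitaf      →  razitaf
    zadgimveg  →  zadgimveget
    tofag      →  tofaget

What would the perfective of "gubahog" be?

"gubahog" ends in -g. The stems ending in -g (tofag → tofaget, zadgimveg → zadgimveget, zuthog → zuthoget) add -et.
So gubahog → gubahoget.

gubahoget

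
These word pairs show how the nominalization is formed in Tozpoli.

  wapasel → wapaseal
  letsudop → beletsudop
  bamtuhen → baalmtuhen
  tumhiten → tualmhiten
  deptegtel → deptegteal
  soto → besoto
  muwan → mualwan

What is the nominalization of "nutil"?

nutial

"nutil" ends in -l. The stems ending in -l (deptegtel → deptegteal, wapasel → wapaseal) drop the final letter and add -al.
The other patterns: stems ending in -n insert -al- after the first vowel; stems ending in -o or -p add the prefix be-.
So nutil → nutial.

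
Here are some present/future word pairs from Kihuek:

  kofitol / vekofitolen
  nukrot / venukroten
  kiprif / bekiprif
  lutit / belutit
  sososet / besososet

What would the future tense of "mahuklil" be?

nukrot and lutit both end in -t yet inflect differently (venukroten, belutit), so the final letter is not what conditions the rule; the last vowel is.
"mahuklil" has last vowel 'i'. The stems whose last vowel is 'i' (kiprif → bekiprif, lutit → belutit) add the prefix be-.
So mahuklil → bemahuklil.

bemahuklil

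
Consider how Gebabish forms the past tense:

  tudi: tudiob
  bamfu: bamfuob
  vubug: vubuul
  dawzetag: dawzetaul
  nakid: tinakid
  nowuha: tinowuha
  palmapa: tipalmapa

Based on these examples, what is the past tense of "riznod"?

tiriznod

"riznod" ends in -d. The one such stem in the data (nakid → tinakid) adds the prefix ti-, so the same rule applies.
The other patterns: stems ending in -i or -u add -ob; stems ending in -g drop the final letter and add -ul.
So riznod → tiriznod.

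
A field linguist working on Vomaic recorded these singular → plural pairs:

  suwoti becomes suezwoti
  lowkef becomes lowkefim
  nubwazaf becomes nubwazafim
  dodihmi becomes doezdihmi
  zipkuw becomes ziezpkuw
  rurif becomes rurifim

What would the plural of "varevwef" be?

rurif and dodihmi both have last vowel 'i' yet inflect differently (rurifim, doezdihmi), so the last vowel is not what conditions the rule; the final letter is.
"varevwef" ends in -f. The stems ending in -f (rurif → rurifim, lowkef → lowkefim, nubwazaf → nubwazafim) add -im.
The other pattern: stems ending in -i or -w insert -ez- after the first vowel.
So varevwef → varevwefim.

varevwefim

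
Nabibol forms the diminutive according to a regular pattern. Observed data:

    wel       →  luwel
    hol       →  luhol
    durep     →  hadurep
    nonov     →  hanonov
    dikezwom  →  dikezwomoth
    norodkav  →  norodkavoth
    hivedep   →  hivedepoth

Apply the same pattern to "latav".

nonov and norodkav both end in -v yet inflect differently (hanonov, norodkavoth), so the final letter is not what conditions the rule; the number of vowels is.
"latav" has 2 vowels. The stems with 2 vowels (durep → hadurep, nonov → hanonov) add the prefix ha-.
The other patterns: stems with 1 vowel add the prefix lu-; stems with 3 vowels add -oth.
So latav → halatav.

halatav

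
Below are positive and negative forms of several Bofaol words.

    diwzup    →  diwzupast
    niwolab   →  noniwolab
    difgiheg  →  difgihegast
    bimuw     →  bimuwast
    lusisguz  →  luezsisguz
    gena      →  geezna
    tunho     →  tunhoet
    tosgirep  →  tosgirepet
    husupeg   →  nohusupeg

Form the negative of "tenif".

tenifet

"tenif" begins with t-. The stems beginning with t- (tosgirep → tosgirepet, tunho → tunhoet) add -et.
So tenif → tenifet.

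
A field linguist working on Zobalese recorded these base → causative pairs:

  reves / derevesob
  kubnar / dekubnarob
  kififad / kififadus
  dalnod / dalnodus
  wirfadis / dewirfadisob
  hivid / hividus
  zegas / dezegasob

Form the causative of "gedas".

degedasob

kififad and kubnar both have last vowel 'a' yet inflect differently (kififadus, dekubnarob), so the last vowel is not what conditions the rule; the final letter is.
"gedas" ends in -s. The stems ending in -s (wirfadis → dewirfadisob, reves → derevesob, zegas → dezegasob) add de- … -ob around the stem.
So gedas → degedasob.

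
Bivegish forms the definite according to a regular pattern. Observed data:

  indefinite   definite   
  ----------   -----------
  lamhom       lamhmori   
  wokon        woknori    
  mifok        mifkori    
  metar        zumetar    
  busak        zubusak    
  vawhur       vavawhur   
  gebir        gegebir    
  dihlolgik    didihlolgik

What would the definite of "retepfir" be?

mifok and busak both end in -k yet inflect differently (mifkori, zubusak), so the final letter is not what conditions the rule; the last vowel is.
"retepfir" has last vowel 'i'. The stems whose last vowel is 'i' (gebir → gegebir, dihlolgik → didihlolgik) repeat the first consonant+vowel as a prefix.
The other patterns: stems whose last vowel is 'o' delete the last vowel and add -ori; stems whose last vowel is 'a' add the prefix zu-.
So retepfir → reretepfir.

reretepfir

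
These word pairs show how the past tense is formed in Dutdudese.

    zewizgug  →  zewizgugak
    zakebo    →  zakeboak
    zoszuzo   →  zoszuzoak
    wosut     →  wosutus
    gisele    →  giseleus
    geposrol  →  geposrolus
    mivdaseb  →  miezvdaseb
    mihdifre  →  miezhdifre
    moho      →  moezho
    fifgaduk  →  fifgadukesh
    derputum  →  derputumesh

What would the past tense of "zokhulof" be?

zokhulofak

gisele and mihdifre both end in -e yet inflect differently (giseleus, miezhdifre), so the final letter is not what conditions the rule; the first letter is.
"zokhulof" begins with z-. The stems beginning with z- (zewizgug → zewizgugak, zakebo → zakeboak, zoszuzo → zoszuzoak) add -ak.
The other patterns: stems beginning with g- or w- add -us; stems beginning with m- insert -ez- after the first vowel; stems beginning with d- or f- add -esh.
So zokhulof → zokhulofak.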